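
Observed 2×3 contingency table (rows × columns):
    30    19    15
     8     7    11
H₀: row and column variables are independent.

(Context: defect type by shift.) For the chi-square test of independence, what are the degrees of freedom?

degrees of freedom = 2

df = (r−1)(c−1) = (2−1)·(3−1) = 2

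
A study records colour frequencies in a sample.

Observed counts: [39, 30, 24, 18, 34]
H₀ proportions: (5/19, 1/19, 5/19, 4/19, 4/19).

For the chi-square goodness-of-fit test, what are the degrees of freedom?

df = k − 1 = 5 − 1 = 4

degrees of freedom = 4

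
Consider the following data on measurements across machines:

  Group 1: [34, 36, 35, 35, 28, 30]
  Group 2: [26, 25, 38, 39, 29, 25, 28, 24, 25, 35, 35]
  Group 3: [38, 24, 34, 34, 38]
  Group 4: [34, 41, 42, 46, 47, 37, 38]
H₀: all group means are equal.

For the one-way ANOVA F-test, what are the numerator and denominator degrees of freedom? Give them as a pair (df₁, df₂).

degrees of freedom = [3, 25]

k = 4 groups, N = 29 total
df = (k−1, N−k) = (4−1, 29−4) = (3, 25)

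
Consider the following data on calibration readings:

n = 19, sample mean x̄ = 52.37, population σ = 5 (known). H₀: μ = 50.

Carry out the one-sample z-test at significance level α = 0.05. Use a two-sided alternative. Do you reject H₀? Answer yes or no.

reject H₀: yes

SE = σ/√n = 5/√19 = 1.1471
z = (x̄−μ₀)/SE = (52.37−50)/1.1471 = 2.0661
p-value (two-sided) = 0.03882
At α=0.05: p < α → reject H₀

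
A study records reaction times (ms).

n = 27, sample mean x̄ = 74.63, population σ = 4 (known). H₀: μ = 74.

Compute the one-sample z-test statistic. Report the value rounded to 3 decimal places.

SE = σ/√n = 4/√27 = 0.7698
z = (x̄−μ₀)/SE = (74.63−74)/0.7698 = 0.8184

test statistic = 0.818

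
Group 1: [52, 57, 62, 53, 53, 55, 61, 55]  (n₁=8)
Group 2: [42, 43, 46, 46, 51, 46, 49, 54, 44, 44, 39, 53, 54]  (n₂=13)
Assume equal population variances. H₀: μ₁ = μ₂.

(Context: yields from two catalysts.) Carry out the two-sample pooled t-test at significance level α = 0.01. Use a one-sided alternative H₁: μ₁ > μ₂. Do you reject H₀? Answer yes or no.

reject H₀: yes

x̄₁=56.000, s₁=3.742, n₁=8
x̄₂=47.000, s₂=4.830, n₂=13
s_p² = [7·3.742² + 12·4.830²]/19 = 19.8947
SE = √(s_p²·(1/8+1/13)) = 2.0043
t = (56.000−47.000)/2.0043 = 4.4904
df = 19
p-value (one-sided, H₁ greater) = 0.00013
At α=0.01: p < α → reject H₀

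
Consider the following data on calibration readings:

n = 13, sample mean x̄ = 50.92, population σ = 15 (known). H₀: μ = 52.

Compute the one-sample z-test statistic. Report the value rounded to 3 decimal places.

test statistic = -0.260

SE = σ/√n = 15/√13 = 4.1603
z = (x̄−μ₀)/SE = (50.92−52)/4.1603 = -0.2596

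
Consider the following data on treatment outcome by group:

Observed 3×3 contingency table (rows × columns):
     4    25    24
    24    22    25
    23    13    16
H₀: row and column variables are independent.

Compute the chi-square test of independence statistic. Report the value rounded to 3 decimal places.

Row totals [53, 71, 52], col totals [51, 60, 65], n=176
χ² = (4−15.36)²/15.36 + (25−18.07)²/18.07 + (24−19.57)²/19.57 + (24−20.57)²/20.57 + (22−24.20)²/24.20 + (25−26.22)²/26.22 + (23−15.07)²/15.07 + (13−17.73)²/17.73 + (16−19.20)²/19.20 = 18.8588
df = 4

test statistic = 18.859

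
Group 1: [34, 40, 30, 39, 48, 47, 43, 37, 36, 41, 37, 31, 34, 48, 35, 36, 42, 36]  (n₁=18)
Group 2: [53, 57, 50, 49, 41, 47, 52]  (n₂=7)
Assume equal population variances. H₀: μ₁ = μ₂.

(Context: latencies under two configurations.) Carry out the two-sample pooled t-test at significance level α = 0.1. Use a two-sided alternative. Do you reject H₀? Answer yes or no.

x̄₁=38.556, s₁=5.415, n₁=18
x̄₂=49.857, s₂=5.047, n₂=7
s_p² = [17·5.415² + 6·5.047²]/23 = 28.3175
SE = √(s_p²·(1/18+1/7)) = 2.3703
t = (38.556−49.857)/2.3703 = -4.7679
df = 23
p-value (two-sided) = 0.00008
At α=0.1: p < α → reject H₀

reject H₀: yes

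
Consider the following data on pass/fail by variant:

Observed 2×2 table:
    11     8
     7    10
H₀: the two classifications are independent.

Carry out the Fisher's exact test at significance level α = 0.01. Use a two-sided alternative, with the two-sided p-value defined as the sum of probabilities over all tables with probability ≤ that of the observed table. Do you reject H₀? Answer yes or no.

reject H₀: no

Margins: r₁=19, r₂=17, c₁=18, c₂=18, n=36
p_obs = C(19,11)·C(17,7)/C(36,18); sum pmf over tables with pmf ≤ p_obs
p-value (two-sided) = 0.50509
At α=0.01: p ≥ α → fail to reject H₀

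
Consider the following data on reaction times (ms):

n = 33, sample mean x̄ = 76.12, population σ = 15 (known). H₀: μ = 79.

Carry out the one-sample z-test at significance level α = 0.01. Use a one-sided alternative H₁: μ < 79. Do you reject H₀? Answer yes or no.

reject H₀: no

SE = σ/√n = 15/√33 = 2.6112
z = (x̄−μ₀)/SE = (76.12−79)/2.6112 = -1.1030
p-value (one-sided, H₁ less) = 0.13502
At α=0.01: p ≥ α → fail to reject H₀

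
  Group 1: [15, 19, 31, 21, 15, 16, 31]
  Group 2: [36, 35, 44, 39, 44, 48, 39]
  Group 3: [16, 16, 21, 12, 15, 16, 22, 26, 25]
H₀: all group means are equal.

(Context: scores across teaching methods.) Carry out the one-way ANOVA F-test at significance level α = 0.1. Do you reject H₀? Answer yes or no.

reject H₀: yes

Group means [21.14, 40.71, 18.78], grand mean 26.174
SSB = Σnᵢ(x̄ᵢ−x̄)² = 2149.463; SSW = ΣΣ(x−x̄ᵢ)² = 625.841
MSB = 2149.463/2 = 1074.7315; MSW = 625.841/20 = 31.2921
F = MSB/MSW = 34.3452
df = (2, 20)
p-value (upper-tail) = 0.00000
At α=0.1: p < α → reject H₀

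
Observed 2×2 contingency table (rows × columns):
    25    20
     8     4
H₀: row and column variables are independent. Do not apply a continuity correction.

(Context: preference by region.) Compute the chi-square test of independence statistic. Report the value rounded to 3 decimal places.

test statistic = 0.480

Row totals [45, 12], col totals [33, 24], n=57
χ² = (25−26.05)²/26.05 + (20−18.95)²/18.95 + (8−6.95)²/6.95 + (4−5.05)²/5.05 = 0.4798
df = 1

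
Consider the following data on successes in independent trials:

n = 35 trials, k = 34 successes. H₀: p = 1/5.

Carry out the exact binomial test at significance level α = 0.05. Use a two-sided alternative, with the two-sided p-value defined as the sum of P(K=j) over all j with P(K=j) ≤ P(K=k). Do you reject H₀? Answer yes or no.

Exact binomial: n=35, k=34, p₀=1/5=0.2000
P(X=j) = C(n,j)·p₀^j·(1−p₀)^(n−j); p = Σ P(X=j) over j with P(X=j) ≤ P(X=34)
p-value (two-sided) = 0.00000
At α=0.05: p < α → reject H₀

reject H₀: yes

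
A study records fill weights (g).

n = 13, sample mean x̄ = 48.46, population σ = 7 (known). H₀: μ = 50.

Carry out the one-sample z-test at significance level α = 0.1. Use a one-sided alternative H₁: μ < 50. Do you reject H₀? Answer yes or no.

reject H₀: no

SE = σ/√n = 7/√13 = 1.9415
z = (x̄−μ₀)/SE = (48.46−50)/1.9415 = -0.7932
p-value (one-sided, H₁ less) = 0.21382
At α=0.1: p ≥ α → fail to reject H₀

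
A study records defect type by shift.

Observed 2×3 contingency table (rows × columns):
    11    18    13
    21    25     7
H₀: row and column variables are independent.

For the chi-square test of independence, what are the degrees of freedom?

degrees of freedom = 2

df = (r−1)(c−1) = (2−1)·(3−1) = 2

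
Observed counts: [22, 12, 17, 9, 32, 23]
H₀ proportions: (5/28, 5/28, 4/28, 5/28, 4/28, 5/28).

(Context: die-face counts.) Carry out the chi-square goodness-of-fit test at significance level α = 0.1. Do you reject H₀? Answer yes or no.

n = 115; E_i = n·p_i = [20.54, 20.54, 16.43, 20.54, 16.43, 20.54]
χ² = (22−20.54)²/20.54 + (12−20.54)²/20.54 + (17−16.43)²/16.43 + (9−20.54)²/20.54 + (32−16.43)²/16.43 + (23−20.54)²/20.54 = 25.2070
df = 5
p-value (upper-tail) = 0.00013
At α=0.1: p < α → reject H₀

reject H₀: yes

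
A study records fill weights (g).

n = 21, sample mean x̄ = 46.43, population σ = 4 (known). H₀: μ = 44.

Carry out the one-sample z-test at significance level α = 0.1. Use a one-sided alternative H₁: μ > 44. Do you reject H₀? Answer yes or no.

SE = σ/√n = 4/√21 = 0.8729
z = (x̄−μ₀)/SE = (46.43−44)/0.8729 = 2.7839
p-value (one-sided, H₁ greater) = 0.00269
At α=0.1: p < α → reject H₀

reject H₀: yes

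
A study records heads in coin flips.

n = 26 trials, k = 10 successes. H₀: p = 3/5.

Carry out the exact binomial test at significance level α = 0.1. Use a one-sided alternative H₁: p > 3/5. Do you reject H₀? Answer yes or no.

reject H₀: no

Exact binomial: n=26, k=10, p₀=3/5=0.6000
P(X≥10) from Σ C(n,i)·p₀^i·(1−p₀)^(n−i)
p-value (one-sided, H₁ greater) = 0.99214
At α=0.1: p ≥ α → fail to reject H₀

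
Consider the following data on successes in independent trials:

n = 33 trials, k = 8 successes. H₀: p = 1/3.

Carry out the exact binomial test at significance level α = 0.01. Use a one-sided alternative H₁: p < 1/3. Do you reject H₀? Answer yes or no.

Exact binomial: n=33, k=8, p₀=1/3=0.3333
P(X≤8) from Σ C(n,i)·p₀^i·(1−p₀)^(n−i)
p-value (one-sided, H₁ less) = 0.17881
At α=0.01: p ≥ α → fail to reject H₀

reject H₀: no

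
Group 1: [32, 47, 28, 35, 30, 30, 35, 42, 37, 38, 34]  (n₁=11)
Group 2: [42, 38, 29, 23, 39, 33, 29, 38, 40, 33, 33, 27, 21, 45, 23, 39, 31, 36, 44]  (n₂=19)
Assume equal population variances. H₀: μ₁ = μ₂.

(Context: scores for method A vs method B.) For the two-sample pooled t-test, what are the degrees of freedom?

df = n₁ + n₂ − 2 = 11 + 19 − 2 = 28

degrees of freedom = 28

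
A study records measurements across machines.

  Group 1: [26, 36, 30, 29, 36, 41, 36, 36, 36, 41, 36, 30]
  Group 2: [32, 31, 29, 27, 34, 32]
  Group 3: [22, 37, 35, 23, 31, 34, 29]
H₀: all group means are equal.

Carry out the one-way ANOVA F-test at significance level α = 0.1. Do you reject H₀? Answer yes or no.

reject H₀: no

Group means [34.42, 30.83, 30.14], grand mean 32.360
SSB = Σnᵢ(x̄ᵢ−x̄)² = 99.153; SSW = ΣΣ(x−x̄ᵢ)² = 476.607
MSB = 99.153/2 = 49.5764; MSW = 476.607/22 = 21.6640
F = MSB/MSW = 2.2884
df = (2, 22)
p-value (upper-tail) = 0.12506
At α=0.1: p ≥ α → fail to reject H₀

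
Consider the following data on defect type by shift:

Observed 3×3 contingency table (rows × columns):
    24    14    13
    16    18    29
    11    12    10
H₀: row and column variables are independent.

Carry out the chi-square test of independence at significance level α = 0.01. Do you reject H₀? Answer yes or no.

Row totals [51, 63, 33], col totals [51, 44, 52], n=147
χ² = (24−17.69)²/17.69 + (14−15.27)²/15.27 + (13−18.04)²/18.04 + (16−21.86)²/21.86 + (18−18.86)²/18.86 + (29−22.29)²/22.29 + (11−11.45)²/11.45 + (12−9.88)²/9.88 + (10−11.67)²/11.67 = 8.1058
df = 4
p-value (upper-tail) = 0.08778
At α=0.01: p ≥ α → fail to reject H₀

reject H₀: no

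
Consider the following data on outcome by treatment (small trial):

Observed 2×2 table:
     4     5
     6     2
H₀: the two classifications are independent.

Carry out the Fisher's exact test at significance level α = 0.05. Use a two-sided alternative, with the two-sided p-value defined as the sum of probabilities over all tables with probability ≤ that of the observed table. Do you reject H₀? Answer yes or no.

Margins: r₁=9, r₂=8, c₁=10, c₂=7, n=17
p_obs = C(9,4)·C(8,6)/C(17,10); sum pmf over tables with pmf ≤ p_obs
p-value (two-sided) = 0.33484
At α=0.05: p ≥ α → fail to reject H₀

reject H₀: no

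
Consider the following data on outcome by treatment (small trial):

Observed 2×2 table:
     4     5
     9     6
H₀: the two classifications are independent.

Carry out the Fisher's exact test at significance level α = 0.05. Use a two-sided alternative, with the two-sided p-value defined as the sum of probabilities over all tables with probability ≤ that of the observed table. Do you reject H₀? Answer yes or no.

reject H₀: no

Margins: r₁=9, r₂=15, c₁=13, c₂=11, n=24
p_obs = C(9,4)·C(15,9)/C(24,13); sum pmf over tables with pmf ≤ p_obs
p-value (two-sided) = 0.67517
At α=0.05: p ≥ α → fail to reject H₀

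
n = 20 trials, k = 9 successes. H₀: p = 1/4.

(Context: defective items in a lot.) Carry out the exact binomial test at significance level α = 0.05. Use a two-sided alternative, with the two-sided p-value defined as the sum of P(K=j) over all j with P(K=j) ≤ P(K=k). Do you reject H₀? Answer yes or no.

Exact binomial: n=20, k=9, p₀=1/4=0.2500
P(X=j) = C(n,j)·p₀^j·(1−p₀)^(n−j); p = Σ P(X=j) over j with P(X=j) ≤ P(X=9)
p-value (two-sided) = 0.06524
At α=0.05: p ≥ α → fail to reject H₀

reject H₀: no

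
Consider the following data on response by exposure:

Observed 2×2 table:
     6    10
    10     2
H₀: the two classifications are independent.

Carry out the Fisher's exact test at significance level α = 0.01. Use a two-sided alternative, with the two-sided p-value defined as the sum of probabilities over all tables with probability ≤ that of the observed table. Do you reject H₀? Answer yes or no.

reject H₀: no

Margins: r₁=16, r₂=12, c₁=16, c₂=12, n=28
p_obs = C(16,6)·C(12,10)/C(28,16); sum pmf over tables with pmf ≤ p_obs
p-value (two-sided) = 0.02347
At α=0.01: p ≥ α → fail to reject H₀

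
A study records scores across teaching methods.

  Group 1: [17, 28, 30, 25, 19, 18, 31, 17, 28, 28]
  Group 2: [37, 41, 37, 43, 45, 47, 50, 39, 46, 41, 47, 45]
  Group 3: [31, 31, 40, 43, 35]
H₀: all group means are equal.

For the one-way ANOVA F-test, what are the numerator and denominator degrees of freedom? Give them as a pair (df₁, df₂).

k = 3 groups, N = 27 total
df = (k−1, N−k) = (3−1, 27−3) = (2, 24)

degrees of freedom = [2, 24]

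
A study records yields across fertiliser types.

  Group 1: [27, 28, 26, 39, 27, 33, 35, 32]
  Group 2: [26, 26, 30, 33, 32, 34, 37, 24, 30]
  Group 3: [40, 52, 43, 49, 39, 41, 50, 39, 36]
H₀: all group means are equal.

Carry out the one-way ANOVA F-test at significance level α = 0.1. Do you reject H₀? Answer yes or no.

reject H₀: yes

Group means [30.88, 30.22, 43.22], grand mean 34.923
SSB = Σnᵢ(x̄ᵢ−x̄)² = 949.860; SSW = ΣΣ(x−x̄ᵢ)² = 555.986
MSB = 949.860/2 = 474.9300; MSW = 555.986/23 = 24.1733
F = MSB/MSW = 19.6469
df = (2, 23)
p-value (upper-tail) = 0.00001
At α=0.1: p < α → reject H₀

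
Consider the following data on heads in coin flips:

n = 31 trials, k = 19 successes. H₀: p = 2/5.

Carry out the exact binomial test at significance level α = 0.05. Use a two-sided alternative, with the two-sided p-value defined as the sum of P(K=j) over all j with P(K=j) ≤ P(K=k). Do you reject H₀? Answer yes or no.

Exact binomial: n=31, k=19, p₀=2/5=0.4000
P(X=j) = C(n,j)·p₀^j·(1−p₀)^(n−j); p = Σ P(X=j) over j with P(X=j) ≤ P(X=19)
p-value (two-sided) = 0.01748
At α=0.05: p < α → reject H₀

reject H₀: yes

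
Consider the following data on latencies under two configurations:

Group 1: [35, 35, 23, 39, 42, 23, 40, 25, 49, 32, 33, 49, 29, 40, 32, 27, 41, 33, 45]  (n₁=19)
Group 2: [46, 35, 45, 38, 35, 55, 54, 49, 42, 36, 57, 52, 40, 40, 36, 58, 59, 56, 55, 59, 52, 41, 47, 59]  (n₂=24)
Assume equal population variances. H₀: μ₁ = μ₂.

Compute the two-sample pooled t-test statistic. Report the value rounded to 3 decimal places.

test statistic = -4.810

x̄₁=35.368, s₁=8.008, n₁=19
x̄₂=47.750, s₂=8.664, n₂=24
s_p² = [18·8.008² + 23·8.664²]/41 = 70.2664
SE = √(s_p²·(1/19+1/24)) = 2.5741
t = (35.368−47.750)/2.5741 = -4.8101
df = 41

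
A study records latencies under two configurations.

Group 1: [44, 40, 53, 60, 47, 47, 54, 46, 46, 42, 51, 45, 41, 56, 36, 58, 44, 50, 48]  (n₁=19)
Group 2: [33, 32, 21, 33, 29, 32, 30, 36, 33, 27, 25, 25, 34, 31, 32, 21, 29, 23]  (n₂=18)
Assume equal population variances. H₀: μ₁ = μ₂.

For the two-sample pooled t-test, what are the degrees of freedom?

degrees of freedom = 35

df = n₁ + n₂ − 2 = 19 + 18 − 2 = 35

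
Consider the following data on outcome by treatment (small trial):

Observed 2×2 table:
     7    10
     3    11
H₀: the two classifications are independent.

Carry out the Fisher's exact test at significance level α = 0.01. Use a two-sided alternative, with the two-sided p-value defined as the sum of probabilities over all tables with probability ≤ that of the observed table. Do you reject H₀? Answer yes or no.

reject H₀: no

Margins: r₁=17, r₂=14, c₁=10, c₂=21, n=31
p_obs = C(17,7)·C(14,3)/C(31,10); sum pmf over tables with pmf ≤ p_obs
p-value (two-sided) = 0.28022
At α=0.01: p ≥ α → fail to reject H₀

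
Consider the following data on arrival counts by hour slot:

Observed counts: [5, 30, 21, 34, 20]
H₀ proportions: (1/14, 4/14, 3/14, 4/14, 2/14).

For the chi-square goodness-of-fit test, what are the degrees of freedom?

degrees of freedom = 4

df = k − 1 = 5 − 1 = 4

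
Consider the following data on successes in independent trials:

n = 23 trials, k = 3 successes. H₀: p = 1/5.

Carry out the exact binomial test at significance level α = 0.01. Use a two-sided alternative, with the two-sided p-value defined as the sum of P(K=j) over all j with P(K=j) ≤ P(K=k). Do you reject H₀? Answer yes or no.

reject H₀: no

Exact binomial: n=23, k=3, p₀=1/5=0.2000
P(X=j) = C(n,j)·p₀^j·(1−p₀)^(n−j); p = Σ P(X=j) over j with P(X=j) ≤ P(X=3)
p-value (two-sided) = 0.60184
At α=0.01: p ≥ α → fail to reject H₀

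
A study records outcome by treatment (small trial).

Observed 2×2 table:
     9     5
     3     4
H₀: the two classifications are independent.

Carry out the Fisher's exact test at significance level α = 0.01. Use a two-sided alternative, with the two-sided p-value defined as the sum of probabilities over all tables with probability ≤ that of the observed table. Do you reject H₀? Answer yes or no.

reject H₀: no

Margins: r₁=14, r₂=7, c₁=12, c₂=9, n=21
p_obs = C(14,9)·C(7,3)/C(21,12); sum pmf over tables with pmf ≤ p_obs
p-value (two-sided) = 0.39721
At α=0.01: p ≥ α → fail to reject H₀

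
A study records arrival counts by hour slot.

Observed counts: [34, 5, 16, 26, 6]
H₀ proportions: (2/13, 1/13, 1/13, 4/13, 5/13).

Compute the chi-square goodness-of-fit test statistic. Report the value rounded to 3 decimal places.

test statistic = 67.685

n = 87; E_i = n·p_i = [13.38, 6.69, 6.69, 26.77, 33.46]
χ² = (34−13.38)²/13.38 + (5−6.69)²/6.69 + (16−6.69)²/6.69 + (26−26.77)²/26.77 + (6−33.46)²/33.46 = 67.6851
df = 4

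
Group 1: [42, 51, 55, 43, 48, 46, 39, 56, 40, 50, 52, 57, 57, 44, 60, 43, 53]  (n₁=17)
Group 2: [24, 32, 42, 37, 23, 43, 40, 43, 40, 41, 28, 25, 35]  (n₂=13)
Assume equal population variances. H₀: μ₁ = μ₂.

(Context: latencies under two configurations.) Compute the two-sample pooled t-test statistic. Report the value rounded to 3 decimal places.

test statistic = 5.520

x̄₁=49.176, s₁=6.617, n₁=17
x̄₂=34.846, s₂=7.581, n₂=13
s_p² = [16·6.617² + 12·7.581²]/28 = 49.6487
SE = √(s_p²·(1/17+1/13)) = 2.5961
t = (49.176−34.846)/2.5961 = 5.5200
df = 28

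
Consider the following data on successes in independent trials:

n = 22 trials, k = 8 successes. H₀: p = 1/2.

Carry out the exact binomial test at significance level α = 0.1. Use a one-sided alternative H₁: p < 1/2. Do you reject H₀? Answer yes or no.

Exact binomial: n=22, k=8, p₀=1/2=0.5000
P(X≤8) from Σ C(n,i)·p₀^i·(1−p₀)^(n−i)
p-value (one-sided, H₁ less) = 0.14314
At α=0.1: p ≥ α → fail to reject H₀

reject H₀: no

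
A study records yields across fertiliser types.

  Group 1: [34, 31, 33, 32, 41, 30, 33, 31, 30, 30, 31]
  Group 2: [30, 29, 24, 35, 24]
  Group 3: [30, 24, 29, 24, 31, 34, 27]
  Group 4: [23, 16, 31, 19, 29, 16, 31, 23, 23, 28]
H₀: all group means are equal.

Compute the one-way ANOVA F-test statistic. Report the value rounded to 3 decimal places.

test statistic = 6.451

Group means [32.36, 28.40, 28.43, 23.90], grand mean 28.364
SSB = Σnᵢ(x̄ᵢ−x̄)² = 375.277; SSW = ΣΣ(x−x̄ᵢ)² = 562.360
MSB = 375.277/3 = 125.0922; MSW = 562.360/29 = 19.3917
F = MSB/MSW = 6.4508
df = (3, 29)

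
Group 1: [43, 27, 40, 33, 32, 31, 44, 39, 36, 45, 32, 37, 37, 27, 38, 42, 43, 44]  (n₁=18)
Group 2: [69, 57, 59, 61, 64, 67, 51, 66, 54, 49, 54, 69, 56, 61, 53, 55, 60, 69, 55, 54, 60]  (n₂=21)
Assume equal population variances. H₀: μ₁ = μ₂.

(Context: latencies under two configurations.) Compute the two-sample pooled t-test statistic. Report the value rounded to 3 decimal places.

x̄₁=37.222, s₁=5.816, n₁=18
x̄₂=59.190, s₂=6.194, n₂=21
s_p² = [17·5.816² + 20·6.194²]/37 = 36.2797
SE = √(s_p²·(1/18+1/21)) = 1.9347
t = (37.222−59.190)/1.9347 = -11.3547
df = 37

test statistic = -11.355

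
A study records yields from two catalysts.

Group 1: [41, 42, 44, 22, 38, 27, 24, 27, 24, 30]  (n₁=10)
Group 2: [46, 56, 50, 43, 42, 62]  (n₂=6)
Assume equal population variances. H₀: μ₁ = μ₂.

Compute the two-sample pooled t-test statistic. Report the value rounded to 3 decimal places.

test statistic = -4.212

x̄₁=31.900, s₁=8.452, n₁=10
x̄₂=49.833, s₂=7.859, n₂=6
s_p² = [9·8.452² + 5·7.859²]/14 = 67.9810
SE = √(s_p²·(1/10+1/6)) = 4.2577
t = (31.900−49.833)/4.2577 = -4.2119
df = 14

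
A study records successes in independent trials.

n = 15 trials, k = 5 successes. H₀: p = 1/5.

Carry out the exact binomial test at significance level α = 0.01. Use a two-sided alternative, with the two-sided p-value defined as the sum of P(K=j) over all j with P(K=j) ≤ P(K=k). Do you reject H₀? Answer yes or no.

Exact binomial: n=15, k=5, p₀=1/5=0.2000
P(X=j) = C(n,j)·p₀^j·(1−p₀)^(n−j); p = Σ P(X=j) over j with P(X=j) ≤ P(X=5)
p-value (two-sided) = 0.19942
At α=0.01: p ≥ α → fail to reject H₀

reject H₀: no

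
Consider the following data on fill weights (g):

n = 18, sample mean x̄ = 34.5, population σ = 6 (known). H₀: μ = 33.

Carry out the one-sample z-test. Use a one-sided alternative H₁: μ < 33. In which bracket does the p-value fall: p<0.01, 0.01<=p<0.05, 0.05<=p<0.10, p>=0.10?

p-value bracket: p>=0.10

SE = σ/√n = 6/√18 = 1.4142
z = (x̄−μ₀)/SE = (34.5−33)/1.4142 = 1.0607
p-value (one-sided, H₁ less) = 0.85558
→ bracket: p>=0.10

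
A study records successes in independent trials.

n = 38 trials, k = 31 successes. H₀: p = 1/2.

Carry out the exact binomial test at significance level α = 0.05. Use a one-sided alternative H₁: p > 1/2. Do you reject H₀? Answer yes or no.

Exact binomial: n=38, k=31, p₀=1/2=0.5000
P(X≥31) from Σ C(n,i)·p₀^i·(1−p₀)^(n−i)
p-value (one-sided, H₁ greater) = 0.00006
At α=0.05: p < α → reject H₀

reject H₀: yes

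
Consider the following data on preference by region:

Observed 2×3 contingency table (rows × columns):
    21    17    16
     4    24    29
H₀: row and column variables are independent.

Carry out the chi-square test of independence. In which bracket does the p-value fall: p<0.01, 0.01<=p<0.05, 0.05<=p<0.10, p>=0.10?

p-value bracket: p<0.01

Row totals [54, 57], col totals [25, 41, 45], n=111
χ² = (21−12.16)²/12.16 + (17−19.95)²/19.95 + (16−21.89)²/21.89 + (4−12.84)²/12.84 + (24−21.05)²/21.05 + (29−23.11)²/23.11 = 16.4416
df = 2
p-value (upper-tail) = 0.00027
→ bracket: p<0.01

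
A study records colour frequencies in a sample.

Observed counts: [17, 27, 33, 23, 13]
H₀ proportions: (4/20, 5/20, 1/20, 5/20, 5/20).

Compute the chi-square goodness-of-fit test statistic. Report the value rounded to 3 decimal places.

n = 113; E_i = n·p_i = [22.60, 28.25, 5.65, 28.25, 28.25]
χ² = (17−22.60)²/22.60 + (27−28.25)²/28.25 + (33−5.65)²/5.65 + (23−28.25)²/28.25 + (13−28.25)²/28.25 = 143.0442
df = 4

test statistic = 143.044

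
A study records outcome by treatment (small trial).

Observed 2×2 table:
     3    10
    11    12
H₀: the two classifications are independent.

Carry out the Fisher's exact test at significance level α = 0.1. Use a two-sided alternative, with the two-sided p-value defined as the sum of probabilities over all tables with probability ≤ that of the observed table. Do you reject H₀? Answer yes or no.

reject H₀: no

Margins: r₁=13, r₂=23, c₁=14, c₂=22, n=36
p_obs = C(13,3)·C(23,11)/C(36,14); sum pmf over tables with pmf ≤ p_obs
p-value (two-sided) = 0.17504
At α=0.1: p ≥ α → fail to reject H₀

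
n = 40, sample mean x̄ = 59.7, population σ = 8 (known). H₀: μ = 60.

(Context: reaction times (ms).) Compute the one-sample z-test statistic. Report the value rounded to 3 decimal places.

test statistic = -0.237

SE = σ/√n = 8/√40 = 1.2649
z = (x̄−μ₀)/SE = (59.7−60)/1.2649 = -0.2372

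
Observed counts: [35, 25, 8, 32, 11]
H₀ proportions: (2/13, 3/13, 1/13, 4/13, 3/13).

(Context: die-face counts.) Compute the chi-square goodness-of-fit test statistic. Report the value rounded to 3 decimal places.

n = 111; E_i = n·p_i = [17.08, 25.62, 8.54, 34.15, 25.62]
χ² = (35−17.08)²/17.08 + (25−25.62)²/25.62 + (8−8.54)²/8.54 + (32−34.15)²/34.15 + (11−25.62)²/25.62 = 27.3348
df = 4

test statistic = 27.335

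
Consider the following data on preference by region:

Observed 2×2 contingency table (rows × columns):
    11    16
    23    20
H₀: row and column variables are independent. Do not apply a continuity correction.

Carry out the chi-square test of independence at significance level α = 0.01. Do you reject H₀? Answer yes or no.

Row totals [27, 43], col totals [34, 36], n=70
χ² = (11−13.11)²/13.11 + (16−13.89)²/13.89 + (23−20.89)²/20.89 + (20−22.11)²/22.11 = 1.0790
df = 1
p-value (upper-tail) = 0.29893
At α=0.01: p ≥ α → fail to reject H₀

reject H₀: no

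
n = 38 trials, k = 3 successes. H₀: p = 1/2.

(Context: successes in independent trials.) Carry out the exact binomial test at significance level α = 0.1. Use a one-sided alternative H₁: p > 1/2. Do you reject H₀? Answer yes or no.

Exact binomial: n=38, k=3, p₀=1/2=0.5000
P(X≥3) from Σ C(n,i)·p₀^i·(1−p₀)^(n−i)
p-value (one-sided, H₁ greater) = 1.00000
At α=0.1: p ≥ α → fail to reject H₀

reject H₀: no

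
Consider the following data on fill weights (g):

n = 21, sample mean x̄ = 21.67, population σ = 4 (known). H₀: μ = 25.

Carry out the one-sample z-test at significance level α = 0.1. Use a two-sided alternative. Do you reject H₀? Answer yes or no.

reject H₀: yes

SE = σ/√n = 4/√21 = 0.8729
z = (x̄−μ₀)/SE = (21.67−25)/0.8729 = -3.8150
p-value (two-sided) = 0.00014
At α=0.1: p < α → reject H₀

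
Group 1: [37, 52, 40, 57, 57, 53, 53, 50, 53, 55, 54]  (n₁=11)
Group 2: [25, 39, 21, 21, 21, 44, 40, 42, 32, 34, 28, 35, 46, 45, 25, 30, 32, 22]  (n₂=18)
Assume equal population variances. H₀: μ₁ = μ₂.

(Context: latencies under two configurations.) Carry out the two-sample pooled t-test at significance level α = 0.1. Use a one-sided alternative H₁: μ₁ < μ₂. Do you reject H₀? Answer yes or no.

x̄₁=51.000, s₁=6.542, n₁=11
x̄₂=32.333, s₂=8.792, n₂=18
s_p² = [10·6.542² + 17·8.792²]/27 = 64.5185
SE = √(s_p²·(1/11+1/18)) = 3.0740
t = (51.000−32.333)/3.0740 = 6.0724
df = 27
p-value (one-sided, H₁ less) = 1.00000
At α=0.1: p ≥ α → fail to reject H₀

reject H₀: no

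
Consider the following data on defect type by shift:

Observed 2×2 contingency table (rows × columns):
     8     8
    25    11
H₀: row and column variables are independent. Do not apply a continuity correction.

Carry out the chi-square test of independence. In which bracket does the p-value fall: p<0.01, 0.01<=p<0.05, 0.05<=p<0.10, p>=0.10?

p-value bracket: p>=0.10

Row totals [16, 36], col totals [33, 19], n=52
χ² = (8−10.15)²/10.15 + (8−5.85)²/5.85 + (25−22.85)²/22.85 + (11−13.15)²/13.15 = 1.8061
df = 1
p-value (upper-tail) = 0.17897
→ bracket: p>=0.10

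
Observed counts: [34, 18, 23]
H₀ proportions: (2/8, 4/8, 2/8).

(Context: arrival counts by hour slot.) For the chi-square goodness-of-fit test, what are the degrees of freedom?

df = k − 1 = 3 − 1 = 2

degrees of freedom = 2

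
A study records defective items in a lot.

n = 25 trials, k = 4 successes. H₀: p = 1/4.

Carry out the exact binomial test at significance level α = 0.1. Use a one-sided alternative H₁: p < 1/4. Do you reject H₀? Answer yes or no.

reject H₀: no

Exact binomial: n=25, k=4, p₀=1/4=0.2500
P(X≤4) from Σ C(n,i)·p₀^i·(1−p₀)^(n−i)
p-value (one-sided, H₁ less) = 0.21374
At α=0.1: p ≥ α → fail to reject H₀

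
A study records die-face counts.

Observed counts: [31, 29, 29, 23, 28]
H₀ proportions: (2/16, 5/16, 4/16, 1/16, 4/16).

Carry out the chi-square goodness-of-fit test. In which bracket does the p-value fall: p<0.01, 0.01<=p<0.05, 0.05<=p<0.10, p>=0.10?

p-value bracket: p<0.01

n = 140; E_i = n·p_i = [17.50, 43.75, 35.00, 8.75, 35.00]
χ² = (31−17.50)²/17.50 + (29−43.75)²/43.75 + (29−35.00)²/35.00 + (23−8.75)²/8.75 + (28−35.00)²/35.00 = 41.0229
df = 4
p-value (upper-tail) = 0.00000
→ bracket: p<0.01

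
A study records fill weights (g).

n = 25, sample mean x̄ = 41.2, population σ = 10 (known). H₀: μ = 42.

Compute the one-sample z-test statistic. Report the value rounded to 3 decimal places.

SE = σ/√n = 10/√25 = 2.0000
z = (x̄−μ₀)/SE = (41.2−42)/2.0000 = -0.4000

test statistic = -0.400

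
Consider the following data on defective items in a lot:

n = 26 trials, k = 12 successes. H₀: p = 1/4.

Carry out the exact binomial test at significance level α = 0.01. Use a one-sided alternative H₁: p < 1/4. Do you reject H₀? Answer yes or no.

Exact binomial: n=26, k=12, p₀=1/4=0.2500
P(X≤12) from Σ C(n,i)·p₀^i·(1−p₀)^(n−i)
p-value (one-sided, H₁ less) = 0.99479
At α=0.01: p ≥ α → fail to reject H₀

reject H₀: no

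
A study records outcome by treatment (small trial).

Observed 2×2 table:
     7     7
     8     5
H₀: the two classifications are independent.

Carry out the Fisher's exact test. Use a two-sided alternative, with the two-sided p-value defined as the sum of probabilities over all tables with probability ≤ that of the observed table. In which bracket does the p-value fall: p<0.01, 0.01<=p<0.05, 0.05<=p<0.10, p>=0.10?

p-value bracket: p>=0.10

Margins: r₁=14, r₂=13, c₁=15, c₂=12, n=27
p_obs = C(14,7)·C(13,8)/C(27,15); sum pmf over tables with pmf ≤ p_obs
p-value (two-sided) = 0.70357
→ bracket: p>=0.10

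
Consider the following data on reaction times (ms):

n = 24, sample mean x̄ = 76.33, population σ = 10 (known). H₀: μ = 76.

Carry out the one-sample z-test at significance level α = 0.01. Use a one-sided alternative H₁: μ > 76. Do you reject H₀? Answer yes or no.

SE = σ/√n = 10/√24 = 2.0412
z = (x̄−μ₀)/SE = (76.33−76)/2.0412 = 0.1617
p-value (one-sided, H₁ greater) = 0.43578
At α=0.01: p ≥ α → fail to reject H₀

reject H₀: no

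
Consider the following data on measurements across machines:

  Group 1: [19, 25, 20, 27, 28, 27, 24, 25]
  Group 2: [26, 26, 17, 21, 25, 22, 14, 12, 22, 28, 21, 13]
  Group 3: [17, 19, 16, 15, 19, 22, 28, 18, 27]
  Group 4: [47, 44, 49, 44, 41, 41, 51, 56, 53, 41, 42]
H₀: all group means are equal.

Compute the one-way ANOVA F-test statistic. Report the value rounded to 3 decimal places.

Group means [24.38, 20.58, 20.11, 46.27], grand mean 28.300
SSB = Σnᵢ(x̄ᵢ−x̄)² = 4994.538; SSW = ΣΣ(x−x̄ᵢ)² = 855.862
MSB = 4994.538/3 = 1664.8459; MSW = 855.862/36 = 23.7740
F = MSB/MSW = 70.0281
df = (3, 36)

test statistic = 70.028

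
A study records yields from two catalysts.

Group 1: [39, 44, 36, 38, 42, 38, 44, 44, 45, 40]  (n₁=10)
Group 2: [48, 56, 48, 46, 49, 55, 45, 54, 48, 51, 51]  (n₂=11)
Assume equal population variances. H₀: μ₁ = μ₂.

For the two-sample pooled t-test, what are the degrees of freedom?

df = n₁ + n₂ − 2 = 10 + 11 − 2 = 19

degrees of freedom = 19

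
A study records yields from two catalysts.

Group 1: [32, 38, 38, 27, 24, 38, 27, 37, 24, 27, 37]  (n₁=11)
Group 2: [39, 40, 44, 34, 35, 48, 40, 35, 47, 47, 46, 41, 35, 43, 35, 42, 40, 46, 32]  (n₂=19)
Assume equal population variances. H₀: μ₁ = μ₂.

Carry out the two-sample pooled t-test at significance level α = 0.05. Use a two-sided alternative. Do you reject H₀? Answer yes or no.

x̄₁=31.727, s₁=6.002, n₁=11
x̄₂=40.474, s₂=5.059, n₂=19
s_p² = [10·6.002² + 18·5.059²]/28 = 29.3185
SE = √(s_p²·(1/11+1/19)) = 2.0514
t = (31.727−40.474)/2.0514 = -4.2636
df = 28
p-value (two-sided) = 0.00021
At α=0.05: p < α → reject H₀

reject H₀: yes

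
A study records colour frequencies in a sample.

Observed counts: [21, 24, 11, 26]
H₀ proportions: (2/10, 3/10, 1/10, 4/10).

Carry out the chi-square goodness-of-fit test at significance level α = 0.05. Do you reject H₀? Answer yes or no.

n = 82; E_i = n·p_i = [16.40, 24.60, 8.20, 32.80]
χ² = (21−16.40)²/16.40 + (24−24.60)²/24.60 + (11−8.20)²/8.20 + (26−32.80)²/32.80 = 3.6707
df = 3
p-value (upper-tail) = 0.29928
At α=0.05: p ≥ α → fail to reject H₀

reject H₀: no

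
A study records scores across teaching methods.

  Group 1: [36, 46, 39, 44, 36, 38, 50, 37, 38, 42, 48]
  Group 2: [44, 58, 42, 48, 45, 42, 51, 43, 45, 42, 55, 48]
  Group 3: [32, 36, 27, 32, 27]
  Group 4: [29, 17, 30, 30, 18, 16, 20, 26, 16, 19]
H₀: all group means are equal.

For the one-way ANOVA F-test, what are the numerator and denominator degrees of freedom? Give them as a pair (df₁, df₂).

degrees of freedom = [3, 34]

k = 4 groups, N = 38 total
df = (k−1, N−k) = (4−1, 38−4) = (3, 34)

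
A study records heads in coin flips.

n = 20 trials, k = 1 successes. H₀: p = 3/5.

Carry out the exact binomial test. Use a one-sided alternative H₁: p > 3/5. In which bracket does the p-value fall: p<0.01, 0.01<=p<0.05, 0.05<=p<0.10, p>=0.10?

p-value bracket: p>=0.10

Exact binomial: n=20, k=1, p₀=3/5=0.6000
P(X≥1) from Σ C(n,i)·p₀^i·(1−p₀)^(n−i)
p-value (one-sided, H₁ greater) = 1.00000
→ bracket: p>=0.10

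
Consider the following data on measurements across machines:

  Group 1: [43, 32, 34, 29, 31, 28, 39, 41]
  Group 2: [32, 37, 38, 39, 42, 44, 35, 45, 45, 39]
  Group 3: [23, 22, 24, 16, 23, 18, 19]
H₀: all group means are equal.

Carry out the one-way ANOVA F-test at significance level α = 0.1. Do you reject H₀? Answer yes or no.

Group means [34.62, 39.60, 20.71], grand mean 32.720
SSB = Σnᵢ(x̄ᵢ−x̄)² = 1511.336; SSW = ΣΣ(x−x̄ᵢ)² = 453.704
MSB = 1511.336/2 = 755.6682; MSW = 453.704/22 = 20.6229
F = MSB/MSW = 36.6422
df = (2, 22)
p-value (upper-tail) = 0.00000
At α=0.1: p < α → reject H₀

reject H₀: yes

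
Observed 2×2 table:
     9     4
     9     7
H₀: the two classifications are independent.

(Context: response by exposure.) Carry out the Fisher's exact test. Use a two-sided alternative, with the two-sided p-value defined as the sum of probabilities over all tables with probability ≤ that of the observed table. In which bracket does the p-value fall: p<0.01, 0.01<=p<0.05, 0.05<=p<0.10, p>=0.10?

Margins: r₁=13, r₂=16, c₁=18, c₂=11, n=29
p_obs = C(13,9)·C(16,9)/C(29,18); sum pmf over tables with pmf ≤ p_obs
p-value (two-sided) = 0.70211
→ bracket: p>=0.10

p-value bracket: p>=0.10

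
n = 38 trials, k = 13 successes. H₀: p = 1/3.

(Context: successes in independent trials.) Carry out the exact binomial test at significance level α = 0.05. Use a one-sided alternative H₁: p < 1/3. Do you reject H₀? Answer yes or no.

reject H₀: no

Exact binomial: n=38, k=13, p₀=1/3=0.3333
P(X≤13) from Σ C(n,i)·p₀^i·(1−p₀)^(n−i)
p-value (one-sided, H₁ less) = 0.61939
At α=0.05: p ≥ α → fail to reject H₀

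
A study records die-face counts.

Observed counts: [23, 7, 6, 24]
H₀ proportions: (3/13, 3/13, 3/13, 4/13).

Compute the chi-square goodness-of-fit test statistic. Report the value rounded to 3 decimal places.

n = 60; E_i = n·p_i = [13.85, 13.85, 13.85, 18.46]
χ² = (23−13.85)²/13.85 + (7−13.85)²/13.85 + (6−13.85)²/13.85 + (24−18.46)²/18.46 = 15.5444
df = 3

test statistic = 15.544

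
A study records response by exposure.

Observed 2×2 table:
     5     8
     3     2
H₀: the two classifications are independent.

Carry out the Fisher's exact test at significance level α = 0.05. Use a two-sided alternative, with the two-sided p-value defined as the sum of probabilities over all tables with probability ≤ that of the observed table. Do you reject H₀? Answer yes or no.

reject H₀: no

Margins: r₁=13, r₂=5, c₁=8, c₂=10, n=18
p_obs = C(13,5)·C(5,3)/C(18,8); sum pmf over tables with pmf ≤ p_obs
p-value (two-sided) = 0.60784
At α=0.05: p ≥ α → fail to reject H₀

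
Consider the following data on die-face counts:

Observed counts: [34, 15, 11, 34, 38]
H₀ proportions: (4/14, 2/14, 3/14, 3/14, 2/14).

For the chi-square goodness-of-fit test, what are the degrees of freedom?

degrees of freedom = 4

df = k − 1 = 5 − 1 = 4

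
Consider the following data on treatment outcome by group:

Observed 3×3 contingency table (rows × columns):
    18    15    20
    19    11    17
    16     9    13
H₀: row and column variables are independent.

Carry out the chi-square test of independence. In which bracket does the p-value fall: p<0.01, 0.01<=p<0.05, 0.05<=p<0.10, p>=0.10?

Row totals [53, 47, 38], col totals [53, 35, 50], n=138
χ² = (18−20.36)²/20.36 + (15−13.44)²/13.44 + (20−19.20)²/19.20 + (19−18.05)²/18.05 + (11−11.92)²/11.92 + (17−17.03)²/17.03 + (16−14.59)²/14.59 + (9−9.64)²/9.64 + (13−13.77)²/13.77 = 0.8276
df = 4
p-value (upper-tail) = 0.93471
→ bracket: p>=0.10

p-value bracket: p>=0.10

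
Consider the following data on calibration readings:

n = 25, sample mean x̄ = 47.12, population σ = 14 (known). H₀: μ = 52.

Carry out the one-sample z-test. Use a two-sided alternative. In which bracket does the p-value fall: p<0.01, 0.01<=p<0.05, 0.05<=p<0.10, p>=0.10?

SE = σ/√n = 14/√25 = 2.8000
z = (x̄−μ₀)/SE = (47.12−52)/2.8000 = -1.7429
p-value (two-sided) = 0.08136
→ bracket: 0.05<=p<0.10

p-value bracket: 0.05<=p<0.10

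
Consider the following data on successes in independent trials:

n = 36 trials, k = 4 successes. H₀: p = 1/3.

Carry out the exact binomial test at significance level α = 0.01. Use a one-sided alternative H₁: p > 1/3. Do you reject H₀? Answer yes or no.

Exact binomial: n=36, k=4, p₀=1/3=0.3333
P(X≥4) from Σ C(n,i)·p₀^i·(1−p₀)^(n−i)
p-value (one-sided, H₁ greater) = 0.99951
At α=0.01: p ≥ α → fail to reject H₀

reject H₀: no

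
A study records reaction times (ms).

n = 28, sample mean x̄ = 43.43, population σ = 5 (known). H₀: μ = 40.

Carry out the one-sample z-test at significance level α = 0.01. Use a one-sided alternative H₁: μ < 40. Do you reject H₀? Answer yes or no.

SE = σ/√n = 5/√28 = 0.9449
z = (x̄−μ₀)/SE = (43.43−40)/0.9449 = 3.6300
p-value (one-sided, H₁ less) = 0.99986
At α=0.01: p ≥ α → fail to reject H₀

reject H₀: no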